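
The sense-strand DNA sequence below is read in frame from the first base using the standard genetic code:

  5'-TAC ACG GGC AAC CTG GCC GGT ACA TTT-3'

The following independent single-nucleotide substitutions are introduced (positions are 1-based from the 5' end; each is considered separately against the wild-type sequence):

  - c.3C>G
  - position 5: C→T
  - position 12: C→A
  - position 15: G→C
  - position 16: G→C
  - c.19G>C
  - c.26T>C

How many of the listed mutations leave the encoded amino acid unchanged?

1

Codon 1: TAC (Tyr) → TAG (Stop) — nonsense.
Codon 2: ACG (Thr) → ATG (Met) — missense.
Codon 4: AAC (Asn) → AAA (Lys) — missense.
Codon 5: CTG (Leu) → CTC (Leu) — synonymous.
Codon 6: GCC (Ala) → CCC (Pro) — missense.
Codon 7: GGT (Gly) → CGT (Arg) — missense.
Codon 9: TTT (Phe) → TCT (Ser) — missense.
Synonymous: 1 of 7.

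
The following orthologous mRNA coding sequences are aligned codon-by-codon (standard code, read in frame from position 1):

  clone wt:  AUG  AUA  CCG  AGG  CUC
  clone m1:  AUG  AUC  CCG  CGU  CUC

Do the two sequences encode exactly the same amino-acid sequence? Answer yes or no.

Codon 1: AUG Met / AUG Met — identical.
Codon 2: AUA Ile / AUC Ile — synonymous.
Codon 3: CCG Pro / CCG Pro — identical.
Codon 4: AGG Arg / CGU Arg — synonymous.
Codon 5: CUC Leu / CUC Leu — identical.
Nonsynonymous differences: 0 → same protein.

yes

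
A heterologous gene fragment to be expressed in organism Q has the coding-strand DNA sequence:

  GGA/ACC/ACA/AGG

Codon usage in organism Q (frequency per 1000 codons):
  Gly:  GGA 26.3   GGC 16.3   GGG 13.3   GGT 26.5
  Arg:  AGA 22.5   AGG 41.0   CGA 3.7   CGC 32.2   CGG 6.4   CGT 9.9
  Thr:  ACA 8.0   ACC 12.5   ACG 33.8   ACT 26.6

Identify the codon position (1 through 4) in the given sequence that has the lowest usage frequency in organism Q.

3

Codon 1 GGA (Gly): 26.3 per 1000.
Codon 2 ACC (Thr): 12.5 per 1000.
Codon 3 ACA (Thr): 8.0 per 1000.
Codon 4 AGG (Arg): 41.0 per 1000.
Lowest frequency is 8.0 at codon 3.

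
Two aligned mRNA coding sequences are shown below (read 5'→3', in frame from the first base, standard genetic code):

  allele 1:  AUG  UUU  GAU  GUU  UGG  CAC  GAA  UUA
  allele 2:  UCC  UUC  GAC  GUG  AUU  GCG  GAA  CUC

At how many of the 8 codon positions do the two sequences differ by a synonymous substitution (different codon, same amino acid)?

4

Codon 1: AUG Met / UCC Ser — nonsynonymous.
Codon 2: UUU Phe / UUC Phe — synonymous.
Codon 3: GAU Asp / GAC Asp — synonymous.
Codon 4: GUU Val / GUG Val — synonymous.
Codon 5: UGG Trp / AUU Ile — nonsynonymous.
Codon 6: CAC His / GCG Ala — nonsynonymous.
Codon 7: GAA Glu / GAA Glu — identical.
Codon 8: UUA Leu / CUC Leu — synonymous.
Synonymous differences: 4.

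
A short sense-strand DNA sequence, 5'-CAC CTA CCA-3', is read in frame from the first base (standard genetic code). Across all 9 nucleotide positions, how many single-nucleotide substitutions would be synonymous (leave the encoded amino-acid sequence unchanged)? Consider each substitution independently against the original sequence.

8

Codon 1 (CAC, His): 1 synonymous substitution.
Codon 2 (CTA, Leu): 4 synonymous substitutions.
Codon 3 (CCA, Pro): 3 synonymous substitutions.
Total: 1 + 4 + 3 = 8.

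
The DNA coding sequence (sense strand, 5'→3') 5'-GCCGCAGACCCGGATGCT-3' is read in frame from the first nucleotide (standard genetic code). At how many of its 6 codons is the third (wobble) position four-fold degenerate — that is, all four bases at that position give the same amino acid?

Codon 1 GCC (Ala): third position 4-fold.
Codon 2 GCA (Ala): third position 4-fold.
Codon 3 GAC (Asp): third position 2-fold.
Codon 4 CCG (Pro): third position 4-fold.
Codon 5 GAT (Asp): third position 2-fold.
Codon 6 GCT (Ala): third position 4-fold.
Four-fold degenerate third positions: 4.

4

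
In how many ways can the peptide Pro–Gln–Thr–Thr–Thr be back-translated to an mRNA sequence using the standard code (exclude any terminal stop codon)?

Pro: 4 codons.
Gln: 2 codons.
Thr: 4 codons.
Thr: 4 codons.
Thr: 4 codons.
4 × 2 × 4 × 4 × 4 = 512.

512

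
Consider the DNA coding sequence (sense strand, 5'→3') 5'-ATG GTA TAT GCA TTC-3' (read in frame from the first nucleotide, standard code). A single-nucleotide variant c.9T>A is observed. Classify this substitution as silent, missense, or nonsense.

nonsense

Position 9 falls in codon 3: TAT → Tyr.
After the substitution the codon is TAA → Stop.
The new codon is a stop codon, so this is a nonsense mutation.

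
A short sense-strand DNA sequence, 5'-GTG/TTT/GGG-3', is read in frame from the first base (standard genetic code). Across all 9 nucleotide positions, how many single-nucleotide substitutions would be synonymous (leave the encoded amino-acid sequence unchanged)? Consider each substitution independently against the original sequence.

7

Codon 1 (GTG, Val): 3 synonymous substitutions.
Codon 2 (TTT, Phe): 1 synonymous substitution.
Codon 3 (GGG, Gly): 3 synonymous substitutions.
Total: 3 + 1 + 3 = 7.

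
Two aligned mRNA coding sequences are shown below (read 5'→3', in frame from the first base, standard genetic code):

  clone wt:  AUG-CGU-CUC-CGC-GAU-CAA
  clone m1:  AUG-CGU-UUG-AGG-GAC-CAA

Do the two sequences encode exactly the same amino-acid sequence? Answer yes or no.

Codon 1: AUG Met / AUG Met — identical.
Codon 2: CGU Arg / CGU Arg — identical.
Codon 3: CUC Leu / UUG Leu — synonymous.
Codon 4: CGC Arg / AGG Arg — synonymous.
Codon 5: GAU Asp / GAC Asp — synonymous.
Codon 6: CAA Gln / CAA Gln — identical.
Nonsynonymous differences: 0 → same protein.

yes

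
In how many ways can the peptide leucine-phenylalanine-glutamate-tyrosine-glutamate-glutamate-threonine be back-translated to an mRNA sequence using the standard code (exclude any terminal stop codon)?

768

Leu: 6 codons.
Phe: 2 codons.
Glu: 2 codons.
Tyr: 2 codons.
Glu: 2 codons.
Glu: 2 codons.
Thr: 4 codons.
6 × 2 × 2 × 2 × 2 × 2 × 4 = 768.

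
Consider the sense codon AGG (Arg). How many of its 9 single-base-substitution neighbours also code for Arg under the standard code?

Position 1: CGG → 1 synonymous.
Position 2: none → 0 synonymous.
Position 3: AGA → 1 synonymous.
Total: 1 + 0 + 1 = 2.

2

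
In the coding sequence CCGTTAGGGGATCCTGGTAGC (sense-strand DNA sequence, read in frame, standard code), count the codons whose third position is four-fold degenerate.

Codon 1 CCG (Pro): third position 4-fold.
Codon 2 TTA (Leu): third position 2-fold.
Codon 3 GGG (Gly): third position 4-fold.
Codon 4 GAT (Asp): third position 2-fold.
Codon 5 CCT (Pro): third position 4-fold.
Codon 6 GGT (Gly): third position 4-fold.
Codon 7 AGC (Ser): third position 2-fold.
Four-fold degenerate third positions: 4.

4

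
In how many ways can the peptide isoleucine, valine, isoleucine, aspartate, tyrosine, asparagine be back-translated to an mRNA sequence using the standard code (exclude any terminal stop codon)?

Ile: 3 codons.
Val: 4 codons.
Ile: 3 codons.
Asp: 2 codons.
Tyr: 2 codons.
Asn: 2 codons.
3 × 4 × 3 × 2 × 2 × 2 = 288.

288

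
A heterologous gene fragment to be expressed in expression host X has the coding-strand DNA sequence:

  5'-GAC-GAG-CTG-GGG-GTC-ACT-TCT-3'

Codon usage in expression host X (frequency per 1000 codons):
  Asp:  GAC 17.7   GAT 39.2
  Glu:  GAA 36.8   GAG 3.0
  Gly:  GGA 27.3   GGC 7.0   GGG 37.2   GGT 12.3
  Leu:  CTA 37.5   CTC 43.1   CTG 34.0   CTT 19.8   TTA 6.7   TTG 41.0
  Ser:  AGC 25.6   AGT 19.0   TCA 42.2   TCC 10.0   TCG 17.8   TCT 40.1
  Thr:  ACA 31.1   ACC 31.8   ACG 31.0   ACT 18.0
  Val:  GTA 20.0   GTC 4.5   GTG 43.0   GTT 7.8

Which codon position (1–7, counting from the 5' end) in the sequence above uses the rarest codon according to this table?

Codon 1 GAC (Asp): 17.7 per 1000.
Codon 2 GAG (Glu): 3.0 per 1000.
Codon 3 CTG (Leu): 34.0 per 1000.
Codon 4 GGG (Gly): 37.2 per 1000.
Codon 5 GTC (Val): 4.5 per 1000.
Codon 6 ACT (Thr): 18.0 per 1000.
Codon 7 TCT (Ser): 40.1 per 1000.
Lowest frequency is 3.0 at codon 2.

2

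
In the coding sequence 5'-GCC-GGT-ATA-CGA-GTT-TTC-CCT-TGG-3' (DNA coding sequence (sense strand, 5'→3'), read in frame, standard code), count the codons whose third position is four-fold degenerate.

Codon 1 GCC (Ala): third position 4-fold.
Codon 2 GGT (Gly): third position 4-fold.
Codon 3 ATA (Ile): third position 3-fold.
Codon 4 CGA (Arg): third position 4-fold.
Codon 5 GTT (Val): third position 4-fold.
Codon 6 TTC (Phe): third position 2-fold.
Codon 7 CCT (Pro): third position 4-fold.
Codon 8 TGG (Trp): third position 1-fold.
Four-fold degenerate third positions: 5.

5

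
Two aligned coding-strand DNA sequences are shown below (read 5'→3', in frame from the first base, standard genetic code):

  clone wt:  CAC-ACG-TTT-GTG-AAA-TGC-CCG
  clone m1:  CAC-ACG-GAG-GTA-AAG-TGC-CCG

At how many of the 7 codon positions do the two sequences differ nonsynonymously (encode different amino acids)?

1

Codon 1: CAC His / CAC His — identical.
Codon 2: ACG Thr / ACG Thr — identical.
Codon 3: TTT Phe / GAG Glu — nonsynonymous.
Codon 4: GTG Val / GTA Val — synonymous.
Codon 5: AAA Lys / AAG Lys — synonymous.
Codon 6: TGC Cys / TGC Cys — identical.
Codon 7: CCG Pro / CCG Pro — identical.
Nonsynonymous differences: 1.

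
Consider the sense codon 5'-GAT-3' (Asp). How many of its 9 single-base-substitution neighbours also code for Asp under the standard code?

1

Position 1: none → 0 synonymous.
Position 2: none → 0 synonymous.
Position 3: GAC → 1 synonymous.
Total: 0 + 0 + 1 = 1.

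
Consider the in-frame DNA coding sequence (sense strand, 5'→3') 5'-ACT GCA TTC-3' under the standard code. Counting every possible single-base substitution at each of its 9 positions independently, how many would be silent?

7

Codon 1 (ACT, Thr): 3 synonymous substitutions.
Codon 2 (GCA, Ala): 3 synonymous substitutions.
Codon 3 (TTC, Phe): 1 synonymous substitution.
Total: 3 + 3 + 1 = 7.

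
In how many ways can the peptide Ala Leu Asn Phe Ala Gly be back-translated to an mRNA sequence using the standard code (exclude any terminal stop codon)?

Ala: 4 codons.
Leu: 6 codons.
Asn: 2 codons.
Phe: 2 codons.
Ala: 4 codons.
Gly: 4 codons.
4 × 6 × 2 × 2 × 4 × 4 = 1536.

1536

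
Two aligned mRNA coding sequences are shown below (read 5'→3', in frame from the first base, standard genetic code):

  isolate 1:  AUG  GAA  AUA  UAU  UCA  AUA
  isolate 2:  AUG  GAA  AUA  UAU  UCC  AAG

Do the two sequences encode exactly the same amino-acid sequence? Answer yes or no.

no

Codon 1: AUG Met / AUG Met — identical.
Codon 2: GAA Glu / GAA Glu — identical.
Codon 3: AUA Ile / AUA Ile — identical.
Codon 4: UAU Tyr / UAU Tyr — identical.
Codon 5: UCA Ser / UCC Ser — synonymous.
Codon 6: AUA Ile / AAG Lys — nonsynonymous.
Nonsynonymous differences: 1 → different protein.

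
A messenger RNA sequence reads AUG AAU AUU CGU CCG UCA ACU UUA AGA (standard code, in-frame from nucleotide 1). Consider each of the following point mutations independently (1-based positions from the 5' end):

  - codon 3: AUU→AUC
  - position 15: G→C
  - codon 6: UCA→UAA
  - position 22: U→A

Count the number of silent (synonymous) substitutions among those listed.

Codon 3: AUU (Ile) → AUC (Ile) — synonymous.
Codon 5: CCG (Pro) → CCC (Pro) — synonymous.
Codon 6: UCA (Ser) → UAA (Stop) — nonsense.
Codon 8: UUA (Leu) → AUA (Ile) — missense.
Synonymous: 2 of 4.

2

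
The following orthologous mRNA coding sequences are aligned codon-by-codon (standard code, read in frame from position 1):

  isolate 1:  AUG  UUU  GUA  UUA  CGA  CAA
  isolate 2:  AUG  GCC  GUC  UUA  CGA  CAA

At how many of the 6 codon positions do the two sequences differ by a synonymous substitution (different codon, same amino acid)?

1

Codon 1: AUG Met / AUG Met — identical.
Codon 2: UUU Phe / GCC Ala — nonsynonymous.
Codon 3: GUA Val / GUC Val — synonymous.
Codon 4: UUA Leu / UUA Leu — identical.
Codon 5: CGA Arg / CGA Arg — identical.
Codon 6: CAA Gln / CAA Gln — identical.
Synonymous differences: 1.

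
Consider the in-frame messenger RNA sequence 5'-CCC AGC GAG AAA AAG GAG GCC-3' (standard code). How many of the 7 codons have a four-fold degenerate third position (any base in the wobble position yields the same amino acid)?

Codon 1 CCC (Pro): third position 4-fold.
Codon 2 AGC (Ser): third position 2-fold.
Codon 3 GAG (Glu): third position 2-fold.
Codon 4 AAA (Lys): third position 2-fold.
Codon 5 AAG (Lys): third position 2-fold.
Codon 6 GAG (Glu): third position 2-fold.
Codon 7 GCC (Ala): third position 4-fold.
Four-fold degenerate third positions: 2.

2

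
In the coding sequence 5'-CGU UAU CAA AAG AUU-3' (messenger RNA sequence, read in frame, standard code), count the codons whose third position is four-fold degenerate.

Codon 1 CGU (Arg): third position 4-fold.
Codon 2 UAU (Tyr): third position 2-fold.
Codon 3 CAA (Gln): third position 2-fold.
Codon 4 AAG (Lys): third position 2-fold.
Codon 5 AUU (Ile): third position 3-fold.
Four-fold degenerate third positions: 1.

1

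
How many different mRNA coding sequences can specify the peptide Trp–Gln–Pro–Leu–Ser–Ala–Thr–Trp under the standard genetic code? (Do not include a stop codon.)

Trp: 1 codon.
Gln: 2 codons.
Pro: 4 codons.
Leu: 6 codons.
Ser: 6 codons.
Ala: 4 codons.
Thr: 4 codons.
Trp: 1 codon.
1 × 2 × 4 × 6 × 6 × 4 × 4 × 1 = 4608.

4608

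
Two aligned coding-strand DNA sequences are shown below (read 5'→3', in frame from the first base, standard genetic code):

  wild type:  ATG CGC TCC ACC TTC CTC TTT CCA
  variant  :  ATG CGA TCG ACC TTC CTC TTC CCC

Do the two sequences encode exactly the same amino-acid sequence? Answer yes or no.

yes

Codon 1: ATG Met / ATG Met — identical.
Codon 2: CGC Arg / CGA Arg — synonymous.
Codon 3: TCC Ser / TCG Ser — synonymous.
Codon 4: ACC Thr / ACC Thr — identical.
Codon 5: TTC Phe / TTC Phe — identical.
Codon 6: CTC Leu / CTC Leu — identical.
Codon 7: TTT Phe / TTC Phe — synonymous.
Codon 8: CCA Pro / CCC Pro — synonymous.
Nonsynonymous differences: 0 → same protein.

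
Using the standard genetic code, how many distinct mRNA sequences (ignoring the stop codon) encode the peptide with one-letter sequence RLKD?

Arg: 6 codons.
Leu: 6 codons.
Lys: 2 codons.
Asp: 2 codons.
6 × 6 × 2 × 2 = 144.

144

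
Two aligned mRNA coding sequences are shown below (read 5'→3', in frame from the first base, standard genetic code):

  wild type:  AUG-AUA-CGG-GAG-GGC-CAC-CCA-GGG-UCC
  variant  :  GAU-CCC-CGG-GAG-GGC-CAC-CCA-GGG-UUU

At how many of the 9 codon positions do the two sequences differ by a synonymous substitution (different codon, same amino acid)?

Codon 1: AUG Met / GAU Asp — nonsynonymous.
Codon 2: AUA Ile / CCC Pro — nonsynonymous.
Codon 3: CGG Arg / CGG Arg — identical.
Codon 4: GAG Glu / GAG Glu — identical.
Codon 5: GGC Gly / GGC Gly — identical.
Codon 6: CAC His / CAC His — identical.
Codon 7: CCA Pro / CCA Pro — identical.
Codon 8: GGG Gly / GGG Gly — identical.
Codon 9: UCC Ser / UUU Phe — nonsynonymous.
Synonymous differences: 0.

0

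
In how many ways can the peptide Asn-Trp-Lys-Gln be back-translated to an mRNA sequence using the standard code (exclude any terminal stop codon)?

Asn: 2 codons.
Trp: 1 codon.
Lys: 2 codons.
Gln: 2 codons.
2 × 1 × 2 × 2 = 8.

8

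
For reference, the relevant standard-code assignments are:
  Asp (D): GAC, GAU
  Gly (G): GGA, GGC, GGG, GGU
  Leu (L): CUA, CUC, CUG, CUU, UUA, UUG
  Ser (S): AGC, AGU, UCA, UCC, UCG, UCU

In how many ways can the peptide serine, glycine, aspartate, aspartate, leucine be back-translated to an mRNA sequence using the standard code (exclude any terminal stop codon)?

576

Ser: 6 codons.
Gly: 4 codons.
Asp: 2 codons.
Asp: 2 codons.
Leu: 6 codons.
6 × 4 × 2 × 2 × 6 = 576.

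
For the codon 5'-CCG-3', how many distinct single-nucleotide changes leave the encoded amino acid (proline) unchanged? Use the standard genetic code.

Position 1: none → 0 synonymous.
Position 2: none → 0 synonymous.
Position 3: CCU, CCC, CCA → 3 synonymous.
Total: 0 + 0 + 3 = 3.

3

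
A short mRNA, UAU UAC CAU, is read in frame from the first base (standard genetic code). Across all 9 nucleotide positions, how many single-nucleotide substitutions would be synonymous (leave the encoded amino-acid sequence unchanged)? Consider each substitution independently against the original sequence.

Codon 1 (UAU, Tyr): 1 synonymous substitution.
Codon 2 (UAC, Tyr): 1 synonymous substitution.
Codon 3 (CAU, His): 1 synonymous substitution.
Total: 1 + 1 + 1 = 3.

3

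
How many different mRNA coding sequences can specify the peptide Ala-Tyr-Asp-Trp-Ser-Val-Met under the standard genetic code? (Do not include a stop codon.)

Ala: 4 codons.
Tyr: 2 codons.
Asp: 2 codons.
Trp: 1 codon.
Ser: 6 codons.
Val: 4 codons.
Met: 1 codon.
4 × 2 × 2 × 1 × 6 × 4 × 1 = 384.

384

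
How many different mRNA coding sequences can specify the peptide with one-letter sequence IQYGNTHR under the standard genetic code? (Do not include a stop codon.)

Ile: 3 codons.
Gln: 2 codons.
Tyr: 2 codons.
Gly: 4 codons.
Asn: 2 codons.
Thr: 4 codons.
His: 2 codons.
Arg: 6 codons.
3 × 2 × 2 × 4 × 2 × 4 × 2 × 6 = 4608.

4608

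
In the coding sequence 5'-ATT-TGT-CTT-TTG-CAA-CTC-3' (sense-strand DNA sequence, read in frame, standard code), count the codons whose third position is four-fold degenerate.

2

Codon 1 ATT (Ile): third position 3-fold.
Codon 2 TGT (Cys): third position 2-fold.
Codon 3 CTT (Leu): third position 4-fold.
Codon 4 TTG (Leu): third position 2-fold.
Codon 5 CAA (Gln): third position 2-fold.
Codon 6 CTC (Leu): third position 4-fold.
Four-fold degenerate third positions: 2.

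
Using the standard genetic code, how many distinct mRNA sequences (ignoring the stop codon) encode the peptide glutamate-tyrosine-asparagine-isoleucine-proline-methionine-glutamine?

Glu: 2 codons.
Tyr: 2 codons.
Asn: 2 codons.
Ile: 3 codons.
Pro: 4 codons.
Met: 1 codon.
Gln: 2 codons.
2 × 2 × 2 × 3 × 4 × 1 × 2 = 192.

192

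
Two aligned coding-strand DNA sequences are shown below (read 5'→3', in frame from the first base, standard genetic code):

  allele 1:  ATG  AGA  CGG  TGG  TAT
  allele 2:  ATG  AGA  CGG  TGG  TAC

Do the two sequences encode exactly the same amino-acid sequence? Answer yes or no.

Codon 1: ATG Met / ATG Met — identical.
Codon 2: AGA Arg / AGA Arg — identical.
Codon 3: CGG Arg / CGG Arg — identical.
Codon 4: TGG Trp / TGG Trp — identical.
Codon 5: TAT Tyr / TAC Tyr — synonymous.
Nonsynonymous differences: 0 → same protein.

yes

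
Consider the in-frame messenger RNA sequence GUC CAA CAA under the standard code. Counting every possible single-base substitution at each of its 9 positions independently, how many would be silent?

5

Codon 1 (GUC, Val): 3 synonymous substitutions.
Codon 2 (CAA, Gln): 1 synonymous substitution.
Codon 3 (CAA, Gln): 1 synonymous substitution.
Total: 3 + 1 + 1 = 5.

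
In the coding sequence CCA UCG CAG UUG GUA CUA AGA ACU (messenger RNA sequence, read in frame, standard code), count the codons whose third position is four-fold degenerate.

Codon 1 CCA (Pro): third position 4-fold.
Codon 2 UCG (Ser): third position 4-fold.
Codon 3 CAG (Gln): third position 2-fold.
Codon 4 UUG (Leu): third position 2-fold.
Codon 5 GUA (Val): third position 4-fold.
Codon 6 CUA (Leu): third position 4-fold.
Codon 7 AGA (Arg): third position 2-fold.
Codon 8 ACU (Thr): third position 4-fold.
Four-fold degenerate third positions: 5.

5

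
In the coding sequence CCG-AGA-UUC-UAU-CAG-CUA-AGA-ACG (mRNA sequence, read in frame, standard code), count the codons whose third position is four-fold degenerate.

Codon 1 CCG (Pro): third position 4-fold.
Codon 2 AGA (Arg): third position 2-fold.
Codon 3 UUC (Phe): third position 2-fold.
Codon 4 UAU (Tyr): third position 2-fold.
Codon 5 CAG (Gln): third position 2-fold.
Codon 6 CUA (Leu): third position 4-fold.
Codon 7 AGA (Arg): third position 2-fold.
Codon 8 ACG (Thr): third position 4-fold.
Four-fold degenerate third positions: 3.

3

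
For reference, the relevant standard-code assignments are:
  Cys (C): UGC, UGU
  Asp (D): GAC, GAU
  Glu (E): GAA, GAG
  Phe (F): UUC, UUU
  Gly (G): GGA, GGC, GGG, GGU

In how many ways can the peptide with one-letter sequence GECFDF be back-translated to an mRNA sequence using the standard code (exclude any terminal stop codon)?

128

Gly: 4 codons.
Glu: 2 codons.
Cys: 2 codons.
Phe: 2 codons.
Asp: 2 codons.
Phe: 2 codons.
4 × 2 × 2 × 2 × 2 × 2 = 128.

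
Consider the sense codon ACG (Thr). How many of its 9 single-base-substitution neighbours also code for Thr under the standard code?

3

Position 1: none → 0 synonymous.
Position 2: none → 0 synonymous.
Position 3: ACT, ACC, ACA → 3 synonymous.
Total: 0 + 0 + 3 = 3.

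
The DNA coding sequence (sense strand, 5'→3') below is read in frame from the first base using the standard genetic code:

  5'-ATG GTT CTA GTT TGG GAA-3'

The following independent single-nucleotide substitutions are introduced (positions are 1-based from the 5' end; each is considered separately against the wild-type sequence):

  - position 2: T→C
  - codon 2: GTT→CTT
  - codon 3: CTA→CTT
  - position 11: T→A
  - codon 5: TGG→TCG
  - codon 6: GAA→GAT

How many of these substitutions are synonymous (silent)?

1

Codon 1: ATG (Met) → ACG (Thr) — missense.
Codon 2: GTT (Val) → CTT (Leu) — missense.
Codon 3: CTA (Leu) → CTT (Leu) — synonymous.
Codon 4: GTT (Val) → GAT (Asp) — missense.
Codon 5: TGG (Trp) → TCG (Ser) — missense.
Codon 6: GAA (Glu) → GAT (Asp) — missense.
Synonymous: 1 of 6.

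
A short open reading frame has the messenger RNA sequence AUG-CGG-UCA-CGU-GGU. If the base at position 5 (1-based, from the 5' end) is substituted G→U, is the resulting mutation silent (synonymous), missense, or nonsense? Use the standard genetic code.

missense

Position 5 falls in codon 2: CGG → Arg.
After the substitution the codon is CUG → Leu.
Arg ≠ Leu, so this is a missense mutation.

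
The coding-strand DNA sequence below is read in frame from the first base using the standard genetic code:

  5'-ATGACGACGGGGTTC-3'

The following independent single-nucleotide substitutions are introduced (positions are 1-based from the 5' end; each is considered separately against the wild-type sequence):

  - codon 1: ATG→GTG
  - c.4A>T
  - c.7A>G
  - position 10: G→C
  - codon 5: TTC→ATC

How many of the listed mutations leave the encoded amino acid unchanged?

0

Codon 1: ATG (Met) → GTG (Val) — missense.
Codon 2: ACG (Thr) → TCG (Ser) — missense.
Codon 3: ACG (Thr) → GCG (Ala) — missense.
Codon 4: GGG (Gly) → CGG (Arg) — missense.
Codon 5: TTC (Phe) → ATC (Ile) — missense.
Synonymous: 0 of 5.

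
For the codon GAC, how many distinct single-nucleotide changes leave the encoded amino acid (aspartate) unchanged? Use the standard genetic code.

1

Position 1: none → 0 synonymous.
Position 2: none → 0 synonymous.
Position 3: GAU → 1 synonymous.
Total: 0 + 0 + 1 = 1.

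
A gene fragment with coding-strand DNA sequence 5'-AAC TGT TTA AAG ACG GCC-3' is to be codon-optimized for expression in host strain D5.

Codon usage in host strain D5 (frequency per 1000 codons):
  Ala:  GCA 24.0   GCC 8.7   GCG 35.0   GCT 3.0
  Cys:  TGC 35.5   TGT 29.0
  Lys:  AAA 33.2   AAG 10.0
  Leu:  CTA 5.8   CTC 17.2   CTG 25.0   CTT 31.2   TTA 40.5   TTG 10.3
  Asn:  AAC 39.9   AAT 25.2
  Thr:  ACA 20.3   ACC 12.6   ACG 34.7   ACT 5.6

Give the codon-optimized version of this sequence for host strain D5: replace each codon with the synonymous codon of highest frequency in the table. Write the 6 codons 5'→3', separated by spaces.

AAC TGC TTA AAA ACG GCG

Codon 1 (Asn): best is AAC at 39.9.
Codon 2 (Cys): best is TGC at 35.5.
Codon 3 (Leu): best is TTA at 40.5.
Codon 4 (Lys): best is AAA at 33.2.
Codon 5 (Thr): best is ACG at 34.7.
Codon 6 (Ala): best is GCG at 35.0.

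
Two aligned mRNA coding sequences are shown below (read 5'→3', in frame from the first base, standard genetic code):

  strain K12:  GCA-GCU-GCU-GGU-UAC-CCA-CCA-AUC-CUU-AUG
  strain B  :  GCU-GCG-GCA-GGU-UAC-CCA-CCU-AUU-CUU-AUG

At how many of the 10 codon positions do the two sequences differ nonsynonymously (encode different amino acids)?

0

Codon 1: GCA Ala / GCU Ala — synonymous.
Codon 2: GCU Ala / GCG Ala — synonymous.
Codon 3: GCU Ala / GCA Ala — synonymous.
Codon 4: GGU Gly / GGU Gly — identical.
Codon 5: UAC Tyr / UAC Tyr — identical.
Codon 6: CCA Pro / CCA Pro — identical.
Codon 7: CCA Pro / CCU Pro — synonymous.
Codon 8: AUC Ile / AUU Ile — synonymous.
Codon 9: CUU Leu / CUU Leu — identical.
Codon 10: AUG Met / AUG Met — identical.
Nonsynonymous differences: 0.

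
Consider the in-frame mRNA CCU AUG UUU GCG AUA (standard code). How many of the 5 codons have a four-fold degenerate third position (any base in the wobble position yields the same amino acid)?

Codon 1 CCU (Pro): third position 4-fold.
Codon 2 AUG (Met): third position 1-fold.
Codon 3 UUU (Phe): third position 2-fold.
Codon 4 GCG (Ala): third position 4-fold.
Codon 5 AUA (Ile): third position 3-fold.
Four-fold degenerate third positions: 2.

2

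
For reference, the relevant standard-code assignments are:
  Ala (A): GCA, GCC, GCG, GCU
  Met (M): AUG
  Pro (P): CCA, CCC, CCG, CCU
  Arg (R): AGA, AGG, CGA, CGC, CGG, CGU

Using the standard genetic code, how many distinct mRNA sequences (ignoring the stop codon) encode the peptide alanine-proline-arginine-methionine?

Ala: 4 codons.
Pro: 4 codons.
Arg: 6 codons.
Met: 1 codon.
4 × 4 × 6 × 1 = 96.

96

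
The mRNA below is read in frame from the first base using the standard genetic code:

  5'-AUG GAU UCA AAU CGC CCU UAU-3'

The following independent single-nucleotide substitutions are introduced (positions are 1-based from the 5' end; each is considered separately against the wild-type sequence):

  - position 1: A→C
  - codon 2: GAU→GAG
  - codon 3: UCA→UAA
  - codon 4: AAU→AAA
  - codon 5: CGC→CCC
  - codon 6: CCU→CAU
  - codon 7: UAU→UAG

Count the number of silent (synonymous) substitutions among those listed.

0

Codon 1: AUG (Met) → CUG (Leu) — missense.
Codon 2: GAU (Asp) → GAG (Glu) — missense.
Codon 3: UCA (Ser) → UAA (Stop) — nonsense.
Codon 4: AAU (Asn) → AAA (Lys) — missense.
Codon 5: CGC (Arg) → CCC (Pro) — missense.
Codon 6: CCU (Pro) → CAU (His) — missense.
Codon 7: UAU (Tyr) → UAG (Stop) — nonsense.
Synonymous: 0 of 7.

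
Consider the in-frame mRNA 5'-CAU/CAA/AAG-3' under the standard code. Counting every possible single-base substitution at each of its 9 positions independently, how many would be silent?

3

Codon 1 (CAU, His): 1 synonymous substitution.
Codon 2 (CAA, Gln): 1 synonymous substitution.
Codon 3 (AAG, Lys): 1 synonymous substitution.
Total: 1 + 1 + 1 = 3.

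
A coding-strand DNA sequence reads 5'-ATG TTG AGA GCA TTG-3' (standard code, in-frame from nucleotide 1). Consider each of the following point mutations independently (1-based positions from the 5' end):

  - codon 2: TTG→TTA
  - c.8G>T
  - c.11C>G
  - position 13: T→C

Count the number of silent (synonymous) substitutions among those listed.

2

Codon 2: TTG (Leu) → TTA (Leu) — synonymous.
Codon 3: AGA (Arg) → ATA (Ile) — missense.
Codon 4: GCA (Ala) → GGA (Gly) — missense.
Codon 5: TTG (Leu) → CTG (Leu) — synonymous.
Synonymous: 2 of 4.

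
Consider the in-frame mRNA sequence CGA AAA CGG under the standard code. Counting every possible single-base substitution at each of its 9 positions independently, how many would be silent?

9

Codon 1 (CGA, Arg): 4 synonymous substitutions.
Codon 2 (AAA, Lys): 1 synonymous substitution.
Codon 3 (CGG, Arg): 4 synonymous substitutions.
Total: 4 + 1 + 4 = 9.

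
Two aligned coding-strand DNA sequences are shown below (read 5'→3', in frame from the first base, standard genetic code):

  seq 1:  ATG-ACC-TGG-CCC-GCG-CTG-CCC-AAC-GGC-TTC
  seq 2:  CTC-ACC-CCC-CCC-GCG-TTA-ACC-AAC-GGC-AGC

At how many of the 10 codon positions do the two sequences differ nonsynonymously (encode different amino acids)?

Codon 1: ATG Met / CTC Leu — nonsynonymous.
Codon 2: ACC Thr / ACC Thr — identical.
Codon 3: TGG Trp / CCC Pro — nonsynonymous.
Codon 4: CCC Pro / CCC Pro — identical.
Codon 5: GCG Ala / GCG Ala — identical.
Codon 6: CTG Leu / TTA Leu — synonymous.
Codon 7: CCC Pro / ACC Thr — nonsynonymous.
Codon 8: AAC Asn / AAC Asn — identical.
Codon 9: GGC Gly / GGC Gly — identical.
Codon 10: TTC Phe / AGC Ser — nonsynonymous.
Nonsynonymous differences: 4.

4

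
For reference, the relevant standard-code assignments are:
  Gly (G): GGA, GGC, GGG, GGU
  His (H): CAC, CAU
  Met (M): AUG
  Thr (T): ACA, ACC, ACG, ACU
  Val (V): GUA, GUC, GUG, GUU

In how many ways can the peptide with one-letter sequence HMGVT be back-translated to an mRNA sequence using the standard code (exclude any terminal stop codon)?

His: 2 codons.
Met: 1 codon.
Gly: 4 codons.
Val: 4 codons.
Thr: 4 codons.
2 × 1 × 4 × 4 × 4 = 128.

128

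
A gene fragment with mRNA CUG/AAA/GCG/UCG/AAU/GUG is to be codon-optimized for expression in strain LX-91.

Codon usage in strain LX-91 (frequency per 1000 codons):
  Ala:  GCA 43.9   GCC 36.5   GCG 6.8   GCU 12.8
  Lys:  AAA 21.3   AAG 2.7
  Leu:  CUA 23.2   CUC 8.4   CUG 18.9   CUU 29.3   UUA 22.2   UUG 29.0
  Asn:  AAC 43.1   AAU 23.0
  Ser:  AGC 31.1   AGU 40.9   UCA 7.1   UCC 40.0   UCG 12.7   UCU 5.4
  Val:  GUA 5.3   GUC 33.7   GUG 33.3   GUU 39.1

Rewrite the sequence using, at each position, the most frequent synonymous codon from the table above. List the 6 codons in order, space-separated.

Codon 1 (Leu): best is CUU at 29.3.
Codon 2 (Lys): best is AAA at 21.3.
Codon 3 (Ala): best is GCA at 43.9.
Codon 4 (Ser): best is AGU at 40.9.
Codon 5 (Asn): best is AAC at 43.1.
Codon 6 (Val): best is GUU at 39.1.

CUU AAA GCA AGU AAC GUU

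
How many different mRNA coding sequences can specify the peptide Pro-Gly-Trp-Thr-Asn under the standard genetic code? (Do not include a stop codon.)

Pro: 4 codons.
Gly: 4 codons.
Trp: 1 codon.
Thr: 4 codons.
Asn: 2 codons.
4 × 4 × 1 × 4 × 2 = 128.

128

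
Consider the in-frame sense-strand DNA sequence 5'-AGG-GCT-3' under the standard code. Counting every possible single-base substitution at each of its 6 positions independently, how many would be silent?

5

Codon 1 (AGG, Arg): 2 synonymous substitutions.
Codon 2 (GCT, Ala): 3 synonymous substitutions.
Total: 2 + 3 = 5.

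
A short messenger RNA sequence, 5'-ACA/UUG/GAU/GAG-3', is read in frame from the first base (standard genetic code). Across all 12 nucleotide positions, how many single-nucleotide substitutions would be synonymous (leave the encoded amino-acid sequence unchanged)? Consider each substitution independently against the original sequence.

7

Codon 1 (ACA, Thr): 3 synonymous substitutions.
Codon 2 (UUG, Leu): 2 synonymous substitutions.
Codon 3 (GAU, Asp): 1 synonymous substitution.
Codon 4 (GAG, Glu): 1 synonymous substitution.
Total: 3 + 2 + 1 + 1 = 7.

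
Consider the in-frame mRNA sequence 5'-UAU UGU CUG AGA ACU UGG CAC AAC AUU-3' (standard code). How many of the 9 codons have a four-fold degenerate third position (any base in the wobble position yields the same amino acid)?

Codon 1 UAU (Tyr): third position 2-fold.
Codon 2 UGU (Cys): third position 2-fold.
Codon 3 CUG (Leu): third position 4-fold.
Codon 4 AGA (Arg): third position 2-fold.
Codon 5 ACU (Thr): third position 4-fold.
Codon 6 UGG (Trp): third position 1-fold.
Codon 7 CAC (His): third position 2-fold.
Codon 8 AAC (Asn): third position 2-fold.
Codon 9 AUU (Ile): third position 3-fold.
Four-fold degenerate third positions: 2.

2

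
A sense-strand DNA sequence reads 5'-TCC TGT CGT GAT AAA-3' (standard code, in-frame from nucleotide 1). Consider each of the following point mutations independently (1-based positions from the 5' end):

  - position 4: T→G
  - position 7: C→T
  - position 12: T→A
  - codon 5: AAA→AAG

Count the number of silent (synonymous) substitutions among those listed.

1

Codon 2: TGT (Cys) → GGT (Gly) — missense.
Codon 3: CGT (Arg) → TGT (Cys) — missense.
Codon 4: GAT (Asp) → GAA (Glu) — missense.
Codon 5: AAA (Lys) → AAG (Lys) — synonymous.
Synonymous: 1 of 4.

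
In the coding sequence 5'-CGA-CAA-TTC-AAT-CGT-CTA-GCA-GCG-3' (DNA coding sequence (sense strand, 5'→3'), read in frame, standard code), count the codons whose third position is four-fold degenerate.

Codon 1 CGA (Arg): third position 4-fold.
Codon 2 CAA (Gln): third position 2-fold.
Codon 3 TTC (Phe): third position 2-fold.
Codon 4 AAT (Asn): third position 2-fold.
Codon 5 CGT (Arg): third position 4-fold.
Codon 6 CTA (Leu): third position 4-fold.
Codon 7 GCA (Ala): third position 4-fold.
Codon 8 GCG (Ala): third position 4-fold.
Four-fold degenerate third positions: 5.

5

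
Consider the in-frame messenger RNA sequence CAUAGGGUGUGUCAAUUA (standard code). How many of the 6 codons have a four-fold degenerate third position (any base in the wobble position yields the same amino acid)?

Codon 1 CAU (His): third position 2-fold.
Codon 2 AGG (Arg): third position 2-fold.
Codon 3 GUG (Val): third position 4-fold.
Codon 4 UGU (Cys): third position 2-fold.
Codon 5 CAA (Gln): third position 2-fold.
Codon 6 UUA (Leu): third position 2-fold.
Four-fold degenerate third positions: 1.

1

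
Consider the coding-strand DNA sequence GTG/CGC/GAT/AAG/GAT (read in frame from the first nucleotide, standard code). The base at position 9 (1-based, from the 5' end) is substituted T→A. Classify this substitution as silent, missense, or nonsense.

missense

Position 9 falls in codon 3: GAT → Asp.
After the substitution the codon is GAA → Glu.
Asp ≠ Glu, so this is a missense mutation.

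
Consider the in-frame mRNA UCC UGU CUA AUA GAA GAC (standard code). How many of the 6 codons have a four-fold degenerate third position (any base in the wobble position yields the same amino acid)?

2

Codon 1 UCC (Ser): third position 4-fold.
Codon 2 UGU (Cys): third position 2-fold.
Codon 3 CUA (Leu): third position 4-fold.
Codon 4 AUA (Ile): third position 3-fold.
Codon 5 GAA (Glu): third position 2-fold.
Codon 6 GAC (Asp): third position 2-fold.
Four-fold degenerate third positions: 2.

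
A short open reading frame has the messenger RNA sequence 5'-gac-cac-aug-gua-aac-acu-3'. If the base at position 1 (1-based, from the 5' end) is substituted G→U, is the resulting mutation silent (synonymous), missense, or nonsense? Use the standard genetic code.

Position 1 falls in codon 1: GAC → Asp.
After the substitution the codon is UAC → Tyr.
Asp ≠ Tyr, so this is a missense mutation.

missense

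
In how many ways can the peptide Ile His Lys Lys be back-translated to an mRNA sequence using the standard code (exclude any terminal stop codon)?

24

Ile: 3 codons.
His: 2 codons.
Lys: 2 codons.
Lys: 2 codons.
3 × 2 × 2 × 2 = 24.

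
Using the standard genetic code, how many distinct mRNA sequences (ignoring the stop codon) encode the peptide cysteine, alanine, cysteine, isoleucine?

Cys: 2 codons.
Ala: 4 codons.
Cys: 2 codons.
Ile: 3 codons.
2 × 4 × 2 × 3 = 48.

48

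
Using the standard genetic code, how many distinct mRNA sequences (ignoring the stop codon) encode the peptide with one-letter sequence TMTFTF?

Thr: 4 codons.
Met: 1 codon.
Thr: 4 codons.
Phe: 2 codons.
Thr: 4 codons.
Phe: 2 codons.
4 × 1 × 4 × 2 × 4 × 2 = 256.

256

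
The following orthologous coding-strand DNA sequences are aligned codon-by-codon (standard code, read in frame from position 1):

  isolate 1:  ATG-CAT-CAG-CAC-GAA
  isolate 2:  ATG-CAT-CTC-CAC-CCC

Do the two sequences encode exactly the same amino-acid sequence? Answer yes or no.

no

Codon 1: ATG Met / ATG Met — identical.
Codon 2: CAT His / CAT His — identical.
Codon 3: CAG Gln / CTC Leu — nonsynonymous.
Codon 4: CAC His / CAC His — identical.
Codon 5: GAA Glu / CCC Pro — nonsynonymous.
Nonsynonymous differences: 2 → different protein.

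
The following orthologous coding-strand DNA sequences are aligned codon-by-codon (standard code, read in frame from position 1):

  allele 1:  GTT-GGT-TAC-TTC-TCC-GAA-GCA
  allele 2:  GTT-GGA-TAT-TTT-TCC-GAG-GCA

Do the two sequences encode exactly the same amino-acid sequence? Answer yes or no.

yes

Codon 1: GTT Val / GTT Val — identical.
Codon 2: GGT Gly / GGA Gly — synonymous.
Codon 3: TAC Tyr / TAT Tyr — synonymous.
Codon 4: TTC Phe / TTT Phe — synonymous.
Codon 5: TCC Ser / TCC Ser — identical.
Codon 6: GAA Glu / GAG Glu — synonymous.
Codon 7: GCA Ala / GCA Ala — identical.
Nonsynonymous differences: 0 → same protein.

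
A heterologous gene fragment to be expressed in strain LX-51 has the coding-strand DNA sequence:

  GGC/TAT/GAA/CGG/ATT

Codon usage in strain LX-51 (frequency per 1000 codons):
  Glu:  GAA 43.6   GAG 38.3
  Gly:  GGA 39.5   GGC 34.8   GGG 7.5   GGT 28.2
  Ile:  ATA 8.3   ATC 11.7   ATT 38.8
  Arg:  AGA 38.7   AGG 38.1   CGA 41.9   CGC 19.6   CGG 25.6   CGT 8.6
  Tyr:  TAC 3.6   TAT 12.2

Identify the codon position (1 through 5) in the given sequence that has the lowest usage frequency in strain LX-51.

Codon 1 GGC (Gly): 34.8 per 1000.
Codon 2 TAT (Tyr): 12.2 per 1000.
Codon 3 GAA (Glu): 43.6 per 1000.
Codon 4 CGG (Arg): 25.6 per 1000.
Codon 5 ATT (Ile): 38.8 per 1000.
Lowest frequency is 12.2 at codon 2.

2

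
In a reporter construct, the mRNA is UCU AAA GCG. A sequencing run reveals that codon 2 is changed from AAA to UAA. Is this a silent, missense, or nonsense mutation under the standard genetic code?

Position 4 falls in codon 2: AAA → Lys.
After the substitution the codon is UAA → Stop.
The new codon is a stop codon, so this is a nonsense mutation.

nonsense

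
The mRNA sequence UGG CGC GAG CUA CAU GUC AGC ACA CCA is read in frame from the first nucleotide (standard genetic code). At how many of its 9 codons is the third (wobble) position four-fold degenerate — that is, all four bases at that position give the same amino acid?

Codon 1 UGG (Trp): third position 1-fold.
Codon 2 CGC (Arg): third position 4-fold.
Codon 3 GAG (Glu): third position 2-fold.
Codon 4 CUA (Leu): third position 4-fold.
Codon 5 CAU (His): third position 2-fold.
Codon 6 GUC (Val): third position 4-fold.
Codon 7 AGC (Ser): third position 2-fold.
Codon 8 ACA (Thr): third position 4-fold.
Codon 9 CCA (Pro): third position 4-fold.
Four-fold degenerate third positions: 5.

5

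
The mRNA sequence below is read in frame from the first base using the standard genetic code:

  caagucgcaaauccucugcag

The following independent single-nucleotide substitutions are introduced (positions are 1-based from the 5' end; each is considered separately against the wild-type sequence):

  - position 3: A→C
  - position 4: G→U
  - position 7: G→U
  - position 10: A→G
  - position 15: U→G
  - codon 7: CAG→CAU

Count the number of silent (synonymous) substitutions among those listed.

1

Codon 1: CAA (Gln) → CAC (His) — missense.
Codon 2: GUC (Val) → UUC (Phe) — missense.
Codon 3: GCA (Ala) → UCA (Ser) — missense.
Codon 4: AAU (Asn) → GAU (Asp) — missense.
Codon 5: CCU (Pro) → CCG (Pro) — synonymous.
Codon 7: CAG (Gln) → CAU (His) — missense.
Synonymous: 1 of 6.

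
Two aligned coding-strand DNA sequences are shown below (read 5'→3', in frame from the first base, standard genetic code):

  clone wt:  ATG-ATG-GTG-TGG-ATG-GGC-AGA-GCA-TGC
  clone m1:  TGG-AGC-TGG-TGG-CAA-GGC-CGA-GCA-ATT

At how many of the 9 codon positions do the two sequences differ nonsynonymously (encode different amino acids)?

Codon 1: ATG Met / TGG Trp — nonsynonymous.
Codon 2: ATG Met / AGC Ser — nonsynonymous.
Codon 3: GTG Val / TGG Trp — nonsynonymous.
Codon 4: TGG Trp / TGG Trp — identical.
Codon 5: ATG Met / CAA Gln — nonsynonymous.
Codon 6: GGC Gly / GGC Gly — identical.
Codon 7: AGA Arg / CGA Arg — synonymous.
Codon 8: GCA Ala / GCA Ala — identical.
Codon 9: TGC Cys / ATT Ile — nonsynonymous.
Nonsynonymous differences: 5.

5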